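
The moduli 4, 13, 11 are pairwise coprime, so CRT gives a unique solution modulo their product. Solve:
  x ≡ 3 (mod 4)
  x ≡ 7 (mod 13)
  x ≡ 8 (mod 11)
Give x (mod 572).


Moduli 4, 13, 11 are pairwise coprime; by CRT there is a unique solution modulo M = 4 · 13 · 11 = 572.
Solve pairwise, accumulating the modulus:
  Start with x ≡ 3 (mod 4).
  Combine with x ≡ 7 (mod 13): since gcd(4, 13) = 1, we get a unique residue mod 52.
    Write x = 3 + 4·t and substitute into x ≡ 7 (mod 13): 4·t ≡ 7 − 3 = 4 (mod 13).
    The inverse of 4 mod 13 is 10 (since 4·10 = 40 = 3·13 + 1), so t ≡ 10·4 = 40 ≡ 1 (mod 13).
    Then x = 3 + 4·1 = 7, valid modulo lcm(4, 13) = 52: x ≡ 7 (mod 52).
  Combine with x ≡ 8 (mod 11): since gcd(52, 11) = 1, we get a unique residue mod 572.
    Write x = 7 + 52·t and substitute into x ≡ 8 (mod 11): 52·t ≡ 8 − 7 = 1 (mod 11).
    Reduce coefficients mod 11: 8·t ≡ 1 (mod 11).
    The inverse of 8 mod 11 is 7 (since 8·7 = 56 = 5·11 + 1), so t ≡ 7·1 = 7 ≡ 7 (mod 11).
    Then x = 7 + 52·7 = 371, valid modulo lcm(52, 11) = 572: x ≡ 371 (mod 572).
Verify: 371 mod 4 = 3 ✓, 371 mod 13 = 7 ✓, 371 mod 11 = 8 ✓.

x ≡ 371 (mod 572).


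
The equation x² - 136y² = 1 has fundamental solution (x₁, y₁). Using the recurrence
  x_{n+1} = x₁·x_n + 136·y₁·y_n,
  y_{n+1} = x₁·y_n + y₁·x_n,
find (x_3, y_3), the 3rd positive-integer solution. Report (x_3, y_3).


Step 1: Find the fundamental solution (x₁, y₁) of x² - 136y² = 1.
  Expand √136 as a continued fraction. a₀ = ⌊√136⌋ = 11; iterate m_{k+1} = d_k·a_k − m_k, d_{k+1} = (136 − m_{k+1}²)/d_k, a_{k+1} = ⌊(a₀ + m_{k+1})/d_{k+1}⌋ (starting m₀ = 0, d₀ = 1), with convergents p_k = a_k·p_{k-1} + p_{k-2}, q_k = a_k·q_{k-1} + q_{k-2} (p₋₁ = 1, q₋₁ = 0):
  k = 0: a₀ = 11; p₀/q₀ = 11/1; p₀² − 136·q₀² = 121 − 136 = -15.
  k = 1: m = 11, d = 15, a = ⌊(11 + 11)/15⌋ = 1; p/q = (1·11 + 1)/(1·1 + 0) = 12/1; p² − 136·q² = 144 − 136 = 8.
  k = 2: m = 4, d = 8, a = ⌊(11 + 4)/8⌋ = 1; p/q = (1·12 + 11)/(1·1 + 1) = 23/2; p² − 136·q² = 529 − 544 = -15.
  k = 3: m = 4, d = 15, a = ⌊(11 + 4)/15⌋ = 1; p/q = (1·23 + 12)/(1·2 + 1) = 35/3; p² − 136·q² = 1225 − 1224 = 1.
  The first convergent with p² − 136·q² = 1 gives the fundamental solution (x₁, y₁) = (35, 3).
Step 2: Apply the recurrence (x_{n+1}, y_{n+1}) = (x₁x_n + 136y₁y_n, x₁y_n + y₁x_n) repeatedly.
  From (x_1, y_1) = (35, 3): x_2 = 35·35 + 136·3·3 = 2449; y_2 = 35·3 + 3·35 = 210.
  From (x_2, y_2) = (2449, 210): x_3 = 35·2449 + 136·3·210 = 171395; y_3 = 35·210 + 3·2449 = 14697.
Step 3: Verify x_3² - 136·y_3² = 29376246025 - 29376246024 = 1 (should be 1). ✓

(x_1, y_1) = (35, 3); (x_3, y_3) = (171395, 14697).


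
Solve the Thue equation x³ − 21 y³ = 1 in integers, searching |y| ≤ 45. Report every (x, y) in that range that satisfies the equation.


The equation is x³ - 21y³ = 1. For fixed y, x³ = 21·y³ + 1, so a solution requires the RHS to be a perfect cube.
Strategy: iterate y from -45 to 45, compute RHS = 21·y³ + 1, and check whether it is a (positive or negative) perfect cube.
Check small values of y:
  y = 0: RHS = 1 = (1)³ ⇒ x = 1 works.
  y = 1: RHS = 22 is not a perfect cube.
  y = -1: RHS = -20 is not a perfect cube.
  y = 2: RHS = 169 is not a perfect cube.
  y = -2: RHS = -167 is not a perfect cube.
  y = 3: RHS = 568 is not a perfect cube.
  y = -3: RHS = -566 is not a perfect cube.
Continuing the search up to |y| = 45 finds no further solutions beyond those listed.
Collected solutions: (1, 0).

Solutions (with |y| ≤ 45): (1, 0).


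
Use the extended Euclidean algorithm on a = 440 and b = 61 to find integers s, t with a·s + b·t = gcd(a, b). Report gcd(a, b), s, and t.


Euclidean algorithm on (440, 61) — divide until remainder is 0:
  440 = 7 · 61 + 13
  61 = 4 · 13 + 9
  13 = 1 · 9 + 4
  9 = 2 · 4 + 1
  4 = 4 · 1 + 0
gcd(440, 61) = 1.
Track Bezout coefficients alongside the remainders: start with r₀ = 440 = a·1 + b·0 (s = 1, t = 0) and r₁ = 61 = a·0 + b·1 (s = 0, t = 1); each new remainder r_{k+1} = r_{k-1} − q_k·r_k inherits s_{k+1} = s_{k-1} − q_k·s_k, t_{k+1} = t_{k-1} − q_k·t_k, so r_k = a·s_k + b·t_k at every step:
  q = 7: r = 13, s = 1 − 7·0 = 1, t = 0 − 7·1 = -7  (check: 440·1 + 61·(-7) = 13)
  q = 4: r = 9, s = 0 − 4·1 = -4, t = 1 − 4·(-7) = 29  (check: 440·(-4) + 61·29 = 9)
  q = 1: r = 4, s = 1 − 1·(-4) = 5, t = -7 − 1·29 = -36  (check: 440·5 + 61·(-36) = 4)
  q = 2: r = 1, s = -4 − 2·5 = -14, t = 29 − 2·(-36) = 101  (check: 440·(-14) + 61·101 = 1)
The row with r = 1 (the gcd) gives the Bezout coefficients s = -14, t = 101.
Result: 440 · (-14) + 61 · (101) = 1.

gcd(440, 61) = 1; s = -14, t = 101 (check: 440·(-14) + 61·101 = 1).


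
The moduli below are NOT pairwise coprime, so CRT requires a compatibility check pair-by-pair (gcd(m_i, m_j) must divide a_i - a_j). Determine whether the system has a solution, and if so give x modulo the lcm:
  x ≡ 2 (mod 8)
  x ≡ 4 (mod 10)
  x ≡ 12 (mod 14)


Moduli 8, 10, 14 are not pairwise coprime, so CRT works modulo lcm(m_i) when all pairwise compatibility conditions hold.
Pairwise compatibility: gcd(m_i, m_j) must divide a_i - a_j for every pair.
Merge one congruence at a time:
  Start: x ≡ 2 (mod 8).
  Combine with x ≡ 4 (mod 10): gcd(8, 10) = 2; 4 - 2 = 2, which IS divisible by 2, so compatible.
    Write x = 2 + 8·t and substitute into x ≡ 4 (mod 10): 8·t ≡ 4 − 2 = 2 (mod 10).
    Divide the congruence (and modulus) by g = 2: 4·t ≡ 1 (mod 5).
    The inverse of 4 mod 5 is 4 (since 4·4 = 16 = 3·5 + 1), so t ≡ 4·1 = 4 ≡ 4 (mod 5).
    Then x = 2 + 8·4 = 34, valid modulo lcm(8, 10) = 40: x ≡ 34 (mod 40).
  Combine with x ≡ 12 (mod 14): gcd(40, 14) = 2; 12 - 34 = -22, which IS divisible by 2, so compatible.
    Write x = 34 + 40·t and substitute into x ≡ 12 (mod 14): 40·t ≡ 12 − 34 = -22 (mod 14).
    Divide the congruence (and modulus) by g = 2: 20·t ≡ -11 (mod 7).
    Reduce coefficients mod 7: 6·t ≡ 3 (mod 7).
    The inverse of 6 mod 7 is 6 (since 6·6 = 36 = 5·7 + 1), so t ≡ 6·3 = 18 ≡ 4 (mod 7).
    Then x = 34 + 40·4 = 194, valid modulo lcm(40, 14) = 280: x ≡ 194 (mod 280).
Verify: 194 mod 8 = 2, 194 mod 10 = 4, 194 mod 14 = 12.

x ≡ 194 (mod 280).


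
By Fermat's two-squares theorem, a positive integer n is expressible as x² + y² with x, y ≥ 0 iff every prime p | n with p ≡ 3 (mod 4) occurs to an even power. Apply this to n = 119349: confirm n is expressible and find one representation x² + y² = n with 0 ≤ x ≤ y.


Step 1: Factor n = 119349 = 3^2 · 89 · 149.
Step 2: Check the mod-4 condition on each prime factor: 3 ≡ 3 (mod 4), exponent 2 (must be even); 89 ≡ 1 (mod 4), exponent 1; 149 ≡ 1 (mod 4), exponent 1.
All primes ≡ 3 (mod 4) appear to even exponent (or don't appear), so by the two-squares theorem n IS expressible as a sum of two squares.
Step 3: Build a representation. Group n = k² · m with k = 3 and m = 89 · 149 = 13261 (a product of primes ≡ 1 (mod 4)); a representation of m scales to one of n via (k·x)² + (k·y)² = k²(x² + y²). Each prime p ≡ 1 (mod 4) is itself a sum of two squares; find a² by testing p − a² for a perfect square:
  89: 89 − 1² = 88, 89 − 2² = 85, 89 − 3² = 80, 89 − 4² = 73, 89 − 5² = 64 = 8² ⇒ 89 = 5² + 8².
  149: 149 − 1² = 148, 149 − 2² = 145, 149 − 3² = 140, 149 − 4² = 133, 149 − 5² = 124, 149 − 6² = 113, 149 − 7² = 100 = 10² ⇒ 149 = 7² + 10².
  Combine using the Brahmagupta–Fibonacci identity (a² + b²)(c² + d²) = (ac − bd)² + (ad + bc)² = (ac + bd)² + (ad − bc)²:
  89 · 149 = 13261: from (5² + 8²)(7² + 10²), take (5·7 − 8·10, 5·10 + 8·7) = (35 − 80, 50 + 56) = (-45, 106); dropping signs (only squares matter) gives (45, 106); check 45² + 106² = 2025 + 11236 = 13261 ✓.
  Scale by k = 3: (3·45, 3·106) = (135, 318).
Step 4: Order so x ≤ y and verify: 135² + 318² = 18225 + 101124 = 119349 = n. ✓

n = 119349 = 135² + 318² (one valid representation with x ≤ y).


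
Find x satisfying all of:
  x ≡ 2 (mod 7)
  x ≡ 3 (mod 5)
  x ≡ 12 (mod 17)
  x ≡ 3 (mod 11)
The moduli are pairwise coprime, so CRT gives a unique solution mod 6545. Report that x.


Product of moduli M = 7 · 5 · 17 · 11 = 6545.
Merge one congruence at a time:
  Start: x ≡ 2 (mod 7).
  Combine with x ≡ 3 (mod 5); new modulus lcm = 35.
    Write x = 2 + 7·t and substitute into x ≡ 3 (mod 5): 7·t ≡ 3 − 2 = 1 (mod 5).
    Reduce coefficients mod 5: 2·t ≡ 1 (mod 5).
    The inverse of 2 mod 5 is 3 (since 2·3 = 6 = 1·5 + 1), so t ≡ 3·1 = 3 ≡ 3 (mod 5).
    Then x = 2 + 7·3 = 23, valid modulo lcm(7, 5) = 35: x ≡ 23 (mod 35).
  Combine with x ≡ 12 (mod 17); new modulus lcm = 595.
    Write x = 23 + 35·t and substitute into x ≡ 12 (mod 17): 35·t ≡ 12 − 23 = -11 (mod 17).
    Reduce coefficients mod 17: 1·t ≡ 6 (mod 17).
    So t ≡ 6 (mod 17).
    Then x = 23 + 35·6 = 233, valid modulo lcm(35, 17) = 595: x ≡ 233 (mod 595).
  Combine with x ≡ 3 (mod 11); new modulus lcm = 6545.
    Write x = 233 + 595·t and substitute into x ≡ 3 (mod 11): 595·t ≡ 3 − 233 = -230 (mod 11).
    Reduce coefficients mod 11: 1·t ≡ 1 (mod 11).
    So t ≡ 1 (mod 11).
    Then x = 233 + 595·1 = 828, valid modulo lcm(595, 11) = 6545: x ≡ 828 (mod 6545).
Verify against each original: 828 mod 7 = 2, 828 mod 5 = 3, 828 mod 17 = 12, 828 mod 11 = 3.

x ≡ 828 (mod 6545).


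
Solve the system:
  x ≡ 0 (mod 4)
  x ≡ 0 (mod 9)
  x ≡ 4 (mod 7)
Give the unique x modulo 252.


Moduli 4, 9, 7 are pairwise coprime; by CRT there is a unique solution modulo M = 4 · 9 · 7 = 252.
Solve pairwise, accumulating the modulus:
  Start with x ≡ 0 (mod 4).
  Combine with x ≡ 0 (mod 9): since gcd(4, 9) = 1, we get a unique residue mod 36.
    Write x = 0 + 4·t and substitute into x ≡ 0 (mod 9): 4·t ≡ 0 − 0 = 0 (mod 9).
    The inverse of 4 mod 9 is 7 (since 4·7 = 28 = 3·9 + 1), so t ≡ 7·0 = 0 ≡ 0 (mod 9).
    Then x = 0 + 4·0 = 0, valid modulo lcm(4, 9) = 36: x ≡ 0 (mod 36).
  Combine with x ≡ 4 (mod 7): since gcd(36, 7) = 1, we get a unique residue mod 252.
    Write x = 0 + 36·t and substitute into x ≡ 4 (mod 7): 36·t ≡ 4 − 0 = 4 (mod 7).
    Reduce coefficients mod 7: 1·t ≡ 4 (mod 7).
    So t ≡ 4 (mod 7).
    Then x = 0 + 36·4 = 144, valid modulo lcm(36, 7) = 252: x ≡ 144 (mod 252).
Verify: 144 mod 4 = 0 ✓, 144 mod 9 = 0 ✓, 144 mod 7 = 4 ✓.

x ≡ 144 (mod 252).


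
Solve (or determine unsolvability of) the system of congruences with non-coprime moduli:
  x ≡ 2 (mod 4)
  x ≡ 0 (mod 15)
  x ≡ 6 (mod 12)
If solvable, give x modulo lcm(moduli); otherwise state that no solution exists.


Moduli 4, 15, 12 are not pairwise coprime, so CRT works modulo lcm(m_i) when all pairwise compatibility conditions hold.
Pairwise compatibility: gcd(m_i, m_j) must divide a_i - a_j for every pair.
Merge one congruence at a time:
  Start: x ≡ 2 (mod 4).
  Combine with x ≡ 0 (mod 15): gcd(4, 15) = 1; 0 - 2 = -2, which IS divisible by 1, so compatible.
    Write x = 2 + 4·t and substitute into x ≡ 0 (mod 15): 4·t ≡ 0 − 2 = -2 (mod 15).
    Reduce coefficients mod 15: 4·t ≡ 13 (mod 15).
    The inverse of 4 mod 15 is 4 (since 4·4 = 16 = 1·15 + 1), so t ≡ 4·13 = 52 ≡ 7 (mod 15).
    Then x = 2 + 4·7 = 30, valid modulo lcm(4, 15) = 60: x ≡ 30 (mod 60).
  Combine with x ≡ 6 (mod 12): gcd(60, 12) = 12; 6 - 30 = -24, which IS divisible by 12, so compatible.
    Write x = 30 + 60·t and substitute into x ≡ 6 (mod 12): 60·t ≡ 6 − 30 = -24 (mod 12).
    Divide the congruence (and modulus) by g = 12: 5·t ≡ -2 (mod 1).
    Modulo 1 every t works; take t = 0.
    Then x = 30 + 60·0 = 30, valid modulo lcm(60, 12) = 60: x ≡ 30 (mod 60).
Verify: 30 mod 4 = 2, 30 mod 15 = 0, 30 mod 12 = 6.

x ≡ 30 (mod 60).


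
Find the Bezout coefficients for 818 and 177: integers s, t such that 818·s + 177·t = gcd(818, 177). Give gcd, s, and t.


Euclidean algorithm on (818, 177) — divide until remainder is 0:
  818 = 4 · 177 + 110
  177 = 1 · 110 + 67
  110 = 1 · 67 + 43
  67 = 1 · 43 + 24
  43 = 1 · 24 + 19
  24 = 1 · 19 + 5
  19 = 3 · 5 + 4
  5 = 1 · 4 + 1
  4 = 4 · 1 + 0
gcd(818, 177) = 1.
Track Bezout coefficients alongside the remainders: start with r₀ = 818 = a·1 + b·0 (s = 1, t = 0) and r₁ = 177 = a·0 + b·1 (s = 0, t = 1); each new remainder r_{k+1} = r_{k-1} − q_k·r_k inherits s_{k+1} = s_{k-1} − q_k·s_k, t_{k+1} = t_{k-1} − q_k·t_k, so r_k = a·s_k + b·t_k at every step:
  q = 4: r = 110, s = 1 − 4·0 = 1, t = 0 − 4·1 = -4  (check: 818·1 + 177·(-4) = 110)
  q = 1: r = 67, s = 0 − 1·1 = -1, t = 1 − 1·(-4) = 5  (check: 818·(-1) + 177·5 = 67)
  q = 1: r = 43, s = 1 − 1·(-1) = 2, t = -4 − 1·5 = -9  (check: 818·2 + 177·(-9) = 43)
  q = 1: r = 24, s = -1 − 1·2 = -3, t = 5 − 1·(-9) = 14  (check: 818·(-3) + 177·14 = 24)
  q = 1: r = 19, s = 2 − 1·(-3) = 5, t = -9 − 1·14 = -23  (check: 818·5 + 177·(-23) = 19)
  q = 1: r = 5, s = -3 − 1·5 = -8, t = 14 − 1·(-23) = 37  (check: 818·(-8) + 177·37 = 5)
  q = 3: r = 4, s = 5 − 3·(-8) = 29, t = -23 − 3·37 = -134  (check: 818·29 + 177·(-134) = 4)
  q = 1: r = 1, s = -8 − 1·29 = -37, t = 37 − 1·(-134) = 171  (check: 818·(-37) + 177·171 = 1)
The row with r = 1 (the gcd) gives the Bezout coefficients s = -37, t = 171.
Result: 818 · (-37) + 177 · (171) = 1.

gcd(818, 177) = 1; s = -37, t = 171 (check: 818·(-37) + 177·171 = 1).


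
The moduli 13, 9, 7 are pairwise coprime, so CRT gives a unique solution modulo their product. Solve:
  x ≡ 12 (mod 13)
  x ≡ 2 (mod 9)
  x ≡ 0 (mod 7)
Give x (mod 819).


Moduli 13, 9, 7 are pairwise coprime; by CRT there is a unique solution modulo M = 13 · 9 · 7 = 819.
Solve pairwise, accumulating the modulus:
  Start with x ≡ 12 (mod 13).
  Combine with x ≡ 2 (mod 9): since gcd(13, 9) = 1, we get a unique residue mod 117.
    Write x = 12 + 13·t and substitute into x ≡ 2 (mod 9): 13·t ≡ 2 − 12 = -10 (mod 9).
    Reduce coefficients mod 9: 4·t ≡ 8 (mod 9).
    The inverse of 4 mod 9 is 7 (since 4·7 = 28 = 3·9 + 1), so t ≡ 7·8 = 56 ≡ 2 (mod 9).
    Then x = 12 + 13·2 = 38, valid modulo lcm(13, 9) = 117: x ≡ 38 (mod 117).
  Combine with x ≡ 0 (mod 7): since gcd(117, 7) = 1, we get a unique residue mod 819.
    Write x = 38 + 117·t and substitute into x ≡ 0 (mod 7): 117·t ≡ 0 − 38 = -38 (mod 7).
    Reduce coefficients mod 7: 5·t ≡ 4 (mod 7).
    The inverse of 5 mod 7 is 3 (since 5·3 = 15 = 2·7 + 1), so t ≡ 3·4 = 12 ≡ 5 (mod 7).
    Then x = 38 + 117·5 = 623, valid modulo lcm(117, 7) = 819: x ≡ 623 (mod 819).
Verify: 623 mod 13 = 12 ✓, 623 mod 9 = 2 ✓, 623 mod 7 = 0 ✓.

x ≡ 623 (mod 819).


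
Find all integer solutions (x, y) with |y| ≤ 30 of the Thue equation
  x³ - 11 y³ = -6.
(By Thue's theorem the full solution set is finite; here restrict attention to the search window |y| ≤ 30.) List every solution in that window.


The equation is x³ - 11y³ = -6. For fixed y, x³ = 11·y³ − 6, so a solution requires the RHS to be a perfect cube.
Strategy: iterate y from -30 to 30, compute RHS = 11·y³ − 6, and check whether it is a (positive or negative) perfect cube.
Check small values of y:
  y = 0: RHS = -6 is not a perfect cube.
  y = 1: RHS = 5 is not a perfect cube.
  y = -1: RHS = -17 is not a perfect cube.
  y = 2: RHS = 82 is not a perfect cube.
  y = -2: RHS = -94 is not a perfect cube.
  y = 3: RHS = 291 is not a perfect cube.
  y = -3: RHS = -303 is not a perfect cube.
Continuing the search up to |y| = 30 finds no solutions either.
No (x, y) in the scanned range satisfies the equation.

No integer solutions with |y| ≤ 30.


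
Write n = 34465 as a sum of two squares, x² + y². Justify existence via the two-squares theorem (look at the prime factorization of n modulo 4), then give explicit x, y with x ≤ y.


Step 1: Factor n = 34465 = 5 · 61 · 113.
Step 2: Check the mod-4 condition on each prime factor: 5 ≡ 1 (mod 4), exponent 1; 61 ≡ 1 (mod 4), exponent 1; 113 ≡ 1 (mod 4), exponent 1.
All primes ≡ 3 (mod 4) appear to even exponent (or don't appear), so by the two-squares theorem n IS expressible as a sum of two squares.
Step 3: Build a representation. Here n = 5 · 61 · 113 is a product of primes ≡ 1 (mod 4). Each prime p ≡ 1 (mod 4) is itself a sum of two squares; find a² by testing p − a² for a perfect square:
  5: 5 − 1² = 4 = 2² ⇒ 5 = 1² + 2².
  61: 61 − 1² = 60, 61 − 2² = 57, 61 − 3² = 52, 61 − 4² = 45, 61 − 5² = 36 = 6² ⇒ 61 = 5² + 6².
  113: 113 − 1² = 112, 113 − 2² = 109, 113 − 3² = 104, 113 − 4² = 97, 113 − 5² = 88, 113 − 6² = 77, 113 − 7² = 64 = 8² ⇒ 113 = 7² + 8².
  Combine using the Brahmagupta–Fibonacci identity (a² + b²)(c² + d²) = (ac − bd)² + (ad + bc)² = (ac + bd)² + (ad − bc)²:
  5 · 61 = 305: from (1² + 2²)(5² + 6²), take (1·5 − 2·6, 1·6 + 2·5) = (5 − 12, 6 + 10) = (-7, 16); dropping signs (only squares matter) gives (7, 16); check 7² + 16² = 49 + 256 = 305 ✓.
  305 · 113 = 34465: from (7² + 16²)(7² + 8²), take (7·7 − 16·8, 7·8 + 16·7) = (49 − 128, 56 + 112) = (-79, 168); dropping signs (only squares matter) gives (79, 168); check 79² + 168² = 6241 + 28224 = 34465 ✓.
Step 4: Order so x ≤ y and verify: 79² + 168² = 6241 + 28224 = 34465 = n. ✓

n = 34465 = 79² + 168² (one valid representation with x ≤ y).


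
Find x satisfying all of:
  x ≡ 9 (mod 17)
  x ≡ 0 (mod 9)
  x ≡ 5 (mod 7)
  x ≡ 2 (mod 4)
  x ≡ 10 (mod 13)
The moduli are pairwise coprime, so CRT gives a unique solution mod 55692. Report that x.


Product of moduli M = 17 · 9 · 7 · 4 · 13 = 55692.
Merge one congruence at a time:
  Start: x ≡ 9 (mod 17).
  Combine with x ≡ 0 (mod 9); new modulus lcm = 153.
    Write x = 9 + 17·t and substitute into x ≡ 0 (mod 9): 17·t ≡ 0 − 9 = -9 (mod 9).
    Reduce coefficients mod 9: 8·t ≡ 0 (mod 9).
    The inverse of 8 mod 9 is 8 (since 8·8 = 64 = 7·9 + 1), so t ≡ 8·0 = 0 ≡ 0 (mod 9).
    Then x = 9 + 17·0 = 9, valid modulo lcm(17, 9) = 153: x ≡ 9 (mod 153).
  Combine with x ≡ 5 (mod 7); new modulus lcm = 1071.
    Write x = 9 + 153·t and substitute into x ≡ 5 (mod 7): 153·t ≡ 5 − 9 = -4 (mod 7).
    Reduce coefficients mod 7: 6·t ≡ 3 (mod 7).
    The inverse of 6 mod 7 is 6 (since 6·6 = 36 = 5·7 + 1), so t ≡ 6·3 = 18 ≡ 4 (mod 7).
    Then x = 9 + 153·4 = 621, valid modulo lcm(153, 7) = 1071: x ≡ 621 (mod 1071).
  Combine with x ≡ 2 (mod 4); new modulus lcm = 4284.
    Write x = 621 + 1071·t and substitute into x ≡ 2 (mod 4): 1071·t ≡ 2 − 621 = -619 (mod 4).
    Reduce coefficients mod 4: 3·t ≡ 1 (mod 4).
    The inverse of 3 mod 4 is 3 (since 3·3 = 9 = 2·4 + 1), so t ≡ 3·1 = 3 ≡ 3 (mod 4).
    Then x = 621 + 1071·3 = 3834, valid modulo lcm(1071, 4) = 4284: x ≡ 3834 (mod 4284).
  Combine with x ≡ 10 (mod 13); new modulus lcm = 55692.
    Write x = 3834 + 4284·t and substitute into x ≡ 10 (mod 13): 4284·t ≡ 10 − 3834 = -3824 (mod 13).
    Reduce coefficients mod 13: 7·t ≡ 11 (mod 13).
    The inverse of 7 mod 13 is 2 (since 7·2 = 14 = 1·13 + 1), so t ≡ 2·11 = 22 ≡ 9 (mod 13).
    Then x = 3834 + 4284·9 = 42390, valid modulo lcm(4284, 13) = 55692: x ≡ 42390 (mod 55692).
Verify against each original: 42390 mod 17 = 9, 42390 mod 9 = 0, 42390 mod 7 = 5, 42390 mod 4 = 2, 42390 mod 13 = 10.

x ≡ 42390 (mod 55692).


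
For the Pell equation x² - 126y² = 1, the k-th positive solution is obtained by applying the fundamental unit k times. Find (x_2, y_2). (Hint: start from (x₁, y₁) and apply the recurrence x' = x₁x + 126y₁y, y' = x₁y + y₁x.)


Step 1: Find the fundamental solution (x₁, y₁) of x² - 126y² = 1.
  Expand √126 as a continued fraction. a₀ = ⌊√126⌋ = 11; iterate m_{k+1} = d_k·a_k − m_k, d_{k+1} = (126 − m_{k+1}²)/d_k, a_{k+1} = ⌊(a₀ + m_{k+1})/d_{k+1}⌋ (starting m₀ = 0, d₀ = 1), with convergents p_k = a_k·p_{k-1} + p_{k-2}, q_k = a_k·q_{k-1} + q_{k-2} (p₋₁ = 1, q₋₁ = 0):
  k = 0: a₀ = 11; p₀/q₀ = 11/1; p₀² − 126·q₀² = 121 − 126 = -5.
  k = 1: m = 11, d = 5, a = ⌊(11 + 11)/5⌋ = 4; p/q = (4·11 + 1)/(4·1 + 0) = 45/4; p² − 126·q² = 2025 − 2016 = 9.
  k = 2: m = 9, d = 9, a = ⌊(11 + 9)/9⌋ = 2; p/q = (2·45 + 11)/(2·4 + 1) = 101/9; p² − 126·q² = 10201 − 10206 = -5.
  k = 3: m = 9, d = 5, a = ⌊(11 + 9)/5⌋ = 4; p/q = (4·101 + 45)/(4·9 + 4) = 449/40; p² − 126·q² = 201601 − 201600 = 1.
  The first convergent with p² − 126·q² = 1 gives the fundamental solution (x₁, y₁) = (449, 40).
Step 2: Apply the recurrence (x_{n+1}, y_{n+1}) = (x₁x_n + 126y₁y_n, x₁y_n + y₁x_n) repeatedly.
  From (x_1, y_1) = (449, 40): x_2 = 449·449 + 126·40·40 = 403201; y_2 = 449·40 + 40·449 = 35920.
Step 3: Verify x_2² - 126·y_2² = 162571046401 - 162571046400 = 1 (should be 1). ✓

(x_1, y_1) = (449, 40); (x_2, y_2) = (403201, 35920).


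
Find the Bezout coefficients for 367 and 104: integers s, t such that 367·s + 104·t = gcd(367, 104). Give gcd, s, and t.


Euclidean algorithm on (367, 104) — divide until remainder is 0:
  367 = 3 · 104 + 55
  104 = 1 · 55 + 49
  55 = 1 · 49 + 6
  49 = 8 · 6 + 1
  6 = 6 · 1 + 0
gcd(367, 104) = 1.
Track Bezout coefficients alongside the remainders: start with r₀ = 367 = a·1 + b·0 (s = 1, t = 0) and r₁ = 104 = a·0 + b·1 (s = 0, t = 1); each new remainder r_{k+1} = r_{k-1} − q_k·r_k inherits s_{k+1} = s_{k-1} − q_k·s_k, t_{k+1} = t_{k-1} − q_k·t_k, so r_k = a·s_k + b·t_k at every step:
  q = 3: r = 55, s = 1 − 3·0 = 1, t = 0 − 3·1 = -3  (check: 367·1 + 104·(-3) = 55)
  q = 1: r = 49, s = 0 − 1·1 = -1, t = 1 − 1·(-3) = 4  (check: 367·(-1) + 104·4 = 49)
  q = 1: r = 6, s = 1 − 1·(-1) = 2, t = -3 − 1·4 = -7  (check: 367·2 + 104·(-7) = 6)
  q = 8: r = 1, s = -1 − 8·2 = -17, t = 4 − 8·(-7) = 60  (check: 367·(-17) + 104·60 = 1)
The row with r = 1 (the gcd) gives the Bezout coefficients s = -17, t = 60.
Result: 367 · (-17) + 104 · (60) = 1.

gcd(367, 104) = 1; s = -17, t = 60 (check: 367·(-17) + 104·60 = 1).


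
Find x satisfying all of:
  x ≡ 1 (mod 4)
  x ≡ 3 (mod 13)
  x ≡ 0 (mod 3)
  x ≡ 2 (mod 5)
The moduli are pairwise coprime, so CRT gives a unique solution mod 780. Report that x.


Product of moduli M = 4 · 13 · 3 · 5 = 780.
Merge one congruence at a time:
  Start: x ≡ 1 (mod 4).
  Combine with x ≡ 3 (mod 13); new modulus lcm = 52.
    Write x = 1 + 4·t and substitute into x ≡ 3 (mod 13): 4·t ≡ 3 − 1 = 2 (mod 13).
    The inverse of 4 mod 13 is 10 (since 4·10 = 40 = 3·13 + 1), so t ≡ 10·2 = 20 ≡ 7 (mod 13).
    Then x = 1 + 4·7 = 29, valid modulo lcm(4, 13) = 52: x ≡ 29 (mod 52).
  Combine with x ≡ 0 (mod 3); new modulus lcm = 156.
    Write x = 29 + 52·t and substitute into x ≡ 0 (mod 3): 52·t ≡ 0 − 29 = -29 (mod 3).
    Reduce coefficients mod 3: 1·t ≡ 1 (mod 3).
    So t ≡ 1 (mod 3).
    Then x = 29 + 52·1 = 81, valid modulo lcm(52, 3) = 156: x ≡ 81 (mod 156).
  Combine with x ≡ 2 (mod 5); new modulus lcm = 780.
    Write x = 81 + 156·t and substitute into x ≡ 2 (mod 5): 156·t ≡ 2 − 81 = -79 (mod 5).
    Reduce coefficients mod 5: 1·t ≡ 1 (mod 5).
    So t ≡ 1 (mod 5).
    Then x = 81 + 156·1 = 237, valid modulo lcm(156, 5) = 780: x ≡ 237 (mod 780).
Verify against each original: 237 mod 4 = 1, 237 mod 13 = 3, 237 mod 3 = 0, 237 mod 5 = 2.

x ≡ 237 (mod 780).


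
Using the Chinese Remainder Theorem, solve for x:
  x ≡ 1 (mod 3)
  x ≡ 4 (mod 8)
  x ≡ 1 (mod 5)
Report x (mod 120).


Moduli 3, 8, 5 are pairwise coprime; by CRT there is a unique solution modulo M = 3 · 8 · 5 = 120.
Solve pairwise, accumulating the modulus:
  Start with x ≡ 1 (mod 3).
  Combine with x ≡ 4 (mod 8): since gcd(3, 8) = 1, we get a unique residue mod 24.
    Write x = 1 + 3·t and substitute into x ≡ 4 (mod 8): 3·t ≡ 4 − 1 = 3 (mod 8).
    The inverse of 3 mod 8 is 3 (since 3·3 = 9 = 1·8 + 1), so t ≡ 3·3 = 9 ≡ 1 (mod 8).
    Then x = 1 + 3·1 = 4, valid modulo lcm(3, 8) = 24: x ≡ 4 (mod 24).
  Combine with x ≡ 1 (mod 5): since gcd(24, 5) = 1, we get a unique residue mod 120.
    Write x = 4 + 24·t and substitute into x ≡ 1 (mod 5): 24·t ≡ 1 − 4 = -3 (mod 5).
    Reduce coefficients mod 5: 4·t ≡ 2 (mod 5).
    The inverse of 4 mod 5 is 4 (since 4·4 = 16 = 3·5 + 1), so t ≡ 4·2 = 8 ≡ 3 (mod 5).
    Then x = 4 + 24·3 = 76, valid modulo lcm(24, 5) = 120: x ≡ 76 (mod 120).
Verify: 76 mod 3 = 1 ✓, 76 mod 8 = 4 ✓, 76 mod 5 = 1 ✓.

x ≡ 76 (mod 120).


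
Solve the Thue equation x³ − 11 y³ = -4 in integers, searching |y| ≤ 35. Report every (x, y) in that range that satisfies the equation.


The equation is x³ - 11y³ = -4. For fixed y, x³ = 11·y³ − 4, so a solution requires the RHS to be a perfect cube.
Strategy: iterate y from -35 to 35, compute RHS = 11·y³ − 4, and check whether it is a (positive or negative) perfect cube.
Check small values of y:
  y = 0: RHS = -4 is not a perfect cube.
  y = 1: RHS = 7 is not a perfect cube.
  y = -1: RHS = -15 is not a perfect cube.
  y = 2: RHS = 84 is not a perfect cube.
  y = -2: RHS = -92 is not a perfect cube.
  y = 3: RHS = 293 is not a perfect cube.
  y = -3: RHS = -301 is not a perfect cube.
Continuing the search up to |y| = 35 finds no solutions either.
No (x, y) in the scanned range satisfies the equation.

No integer solutions with |y| ≤ 35.


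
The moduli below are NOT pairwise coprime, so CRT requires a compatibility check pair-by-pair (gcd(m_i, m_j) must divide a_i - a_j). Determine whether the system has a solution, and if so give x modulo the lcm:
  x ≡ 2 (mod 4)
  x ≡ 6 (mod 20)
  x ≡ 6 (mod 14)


Moduli 4, 20, 14 are not pairwise coprime, so CRT works modulo lcm(m_i) when all pairwise compatibility conditions hold.
Pairwise compatibility: gcd(m_i, m_j) must divide a_i - a_j for every pair.
Merge one congruence at a time:
  Start: x ≡ 2 (mod 4).
  Combine with x ≡ 6 (mod 20): gcd(4, 20) = 4; 6 - 2 = 4, which IS divisible by 4, so compatible.
    Write x = 2 + 4·t and substitute into x ≡ 6 (mod 20): 4·t ≡ 6 − 2 = 4 (mod 20).
    Divide the congruence (and modulus) by g = 4: 1·t ≡ 1 (mod 5).
    So t ≡ 1 (mod 5).
    Then x = 2 + 4·1 = 6, valid modulo lcm(4, 20) = 20: x ≡ 6 (mod 20).
  Combine with x ≡ 6 (mod 14): gcd(20, 14) = 2; 6 - 6 = 0, which IS divisible by 2, so compatible.
    Write x = 6 + 20·t and substitute into x ≡ 6 (mod 14): 20·t ≡ 6 − 6 = 0 (mod 14).
    Divide the congruence (and modulus) by g = 2: 10·t ≡ 0 (mod 7).
    Reduce coefficients mod 7: 3·t ≡ 0 (mod 7).
    The inverse of 3 mod 7 is 5 (since 3·5 = 15 = 2·7 + 1), so t ≡ 5·0 = 0 ≡ 0 (mod 7).
    Then x = 6 + 20·0 = 6, valid modulo lcm(20, 14) = 140: x ≡ 6 (mod 140).
Verify: 6 mod 4 = 2, 6 mod 20 = 6, 6 mod 14 = 6.

x ≡ 6 (mod 140).


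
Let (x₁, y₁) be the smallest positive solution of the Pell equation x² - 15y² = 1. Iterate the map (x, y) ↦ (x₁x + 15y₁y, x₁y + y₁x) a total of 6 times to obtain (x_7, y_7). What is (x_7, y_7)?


Step 1: Find the fundamental solution (x₁, y₁) of x² - 15y² = 1.
  Expand √15 as a continued fraction. a₀ = ⌊√15⌋ = 3; iterate m_{k+1} = d_k·a_k − m_k, d_{k+1} = (15 − m_{k+1}²)/d_k, a_{k+1} = ⌊(a₀ + m_{k+1})/d_{k+1}⌋ (starting m₀ = 0, d₀ = 1), with convergents p_k = a_k·p_{k-1} + p_{k-2}, q_k = a_k·q_{k-1} + q_{k-2} (p₋₁ = 1, q₋₁ = 0):
  k = 0: a₀ = 3; p₀/q₀ = 3/1; p₀² − 15·q₀² = 9 − 15 = -6.
  k = 1: m = 3, d = 6, a = ⌊(3 + 3)/6⌋ = 1; p/q = (1·3 + 1)/(1·1 + 0) = 4/1; p² − 15·q² = 16 − 15 = 1.
  The first convergent with p² − 15·q² = 1 gives the fundamental solution (x₁, y₁) = (4, 1).
Step 2: Apply the recurrence (x_{n+1}, y_{n+1}) = (x₁x_n + 15y₁y_n, x₁y_n + y₁x_n) repeatedly.
  From (x_1, y_1) = (4, 1): x_2 = 4·4 + 15·1·1 = 31; y_2 = 4·1 + 1·4 = 8.
  From (x_2, y_2) = (31, 8): x_3 = 4·31 + 15·1·8 = 244; y_3 = 4·8 + 1·31 = 63.
  From (x_3, y_3) = (244, 63): x_4 = 4·244 + 15·1·63 = 1921; y_4 = 4·63 + 1·244 = 496.
  From (x_4, y_4) = (1921, 496): x_5 = 4·1921 + 15·1·496 = 15124; y_5 = 4·496 + 1·1921 = 3905.
  From (x_5, y_5) = (15124, 3905): x_6 = 4·15124 + 15·1·3905 = 119071; y_6 = 4·3905 + 1·15124 = 30744.
  From (x_6, y_6) = (119071, 30744): x_7 = 4·119071 + 15·1·30744 = 937444; y_7 = 4·30744 + 1·119071 = 242047.
Step 3: Verify x_7² - 15·y_7² = 878801253136 - 878801253135 = 1 (should be 1). ✓

(x_1, y_1) = (4, 1); (x_7, y_7) = (937444, 242047).


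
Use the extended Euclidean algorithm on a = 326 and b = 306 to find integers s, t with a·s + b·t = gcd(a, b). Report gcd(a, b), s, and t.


Euclidean algorithm on (326, 306) — divide until remainder is 0:
  326 = 1 · 306 + 20
  306 = 15 · 20 + 6
  20 = 3 · 6 + 2
  6 = 3 · 2 + 0
gcd(326, 306) = 2.
Track Bezout coefficients alongside the remainders: start with r₀ = 326 = a·1 + b·0 (s = 1, t = 0) and r₁ = 306 = a·0 + b·1 (s = 0, t = 1); each new remainder r_{k+1} = r_{k-1} − q_k·r_k inherits s_{k+1} = s_{k-1} − q_k·s_k, t_{k+1} = t_{k-1} − q_k·t_k, so r_k = a·s_k + b·t_k at every step:
  q = 1: r = 20, s = 1 − 1·0 = 1, t = 0 − 1·1 = -1  (check: 326·1 + 306·(-1) = 20)
  q = 15: r = 6, s = 0 − 15·1 = -15, t = 1 − 15·(-1) = 16  (check: 326·(-15) + 306·16 = 6)
  q = 3: r = 2, s = 1 − 3·(-15) = 46, t = -1 − 3·16 = -49  (check: 326·46 + 306·(-49) = 2)
The row with r = 2 (the gcd) gives the Bezout coefficients s = 46, t = -49.
Result: 326 · (46) + 306 · (-49) = 2.

gcd(326, 306) = 2; s = 46, t = -49 (check: 326·46 + 306·(-49) = 2).


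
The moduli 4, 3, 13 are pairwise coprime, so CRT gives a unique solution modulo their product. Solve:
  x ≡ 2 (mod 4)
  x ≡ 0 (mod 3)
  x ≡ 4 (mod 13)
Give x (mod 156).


Moduli 4, 3, 13 are pairwise coprime; by CRT there is a unique solution modulo M = 4 · 3 · 13 = 156.
Solve pairwise, accumulating the modulus:
  Start with x ≡ 2 (mod 4).
  Combine with x ≡ 0 (mod 3): since gcd(4, 3) = 1, we get a unique residue mod 12.
    Write x = 2 + 4·t and substitute into x ≡ 0 (mod 3): 4·t ≡ 0 − 2 = -2 (mod 3).
    Reduce coefficients mod 3: 1·t ≡ 1 (mod 3).
    So t ≡ 1 (mod 3).
    Then x = 2 + 4·1 = 6, valid modulo lcm(4, 3) = 12: x ≡ 6 (mod 12).
  Combine with x ≡ 4 (mod 13): since gcd(12, 13) = 1, we get a unique residue mod 156.
    Write x = 6 + 12·t and substitute into x ≡ 4 (mod 13): 12·t ≡ 4 − 6 = -2 (mod 13).
    Reduce coefficients mod 13: 12·t ≡ 11 (mod 13).
    The inverse of 12 mod 13 is 12 (since 12·12 = 144 = 11·13 + 1), so t ≡ 12·11 = 132 ≡ 2 (mod 13).
    Then x = 6 + 12·2 = 30, valid modulo lcm(12, 13) = 156: x ≡ 30 (mod 156).
Verify: 30 mod 4 = 2 ✓, 30 mod 3 = 0 ✓, 30 mod 13 = 4 ✓.

x ≡ 30 (mod 156).


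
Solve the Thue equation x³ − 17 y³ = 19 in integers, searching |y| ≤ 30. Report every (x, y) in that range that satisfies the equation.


The equation is x³ - 17y³ = 19. For fixed y, x³ = 17·y³ + 19, so a solution requires the RHS to be a perfect cube.
Strategy: iterate y from -30 to 30, compute RHS = 17·y³ + 19, and check whether it is a (positive or negative) perfect cube.
Check small values of y:
  y = 0: RHS = 19 is not a perfect cube.
  y = 1: RHS = 36 is not a perfect cube.
  y = -1: RHS = 2 is not a perfect cube.
  y = 2: RHS = 155 is not a perfect cube.
  y = -2: RHS = -117 is not a perfect cube.
  y = 3: RHS = 478 is not a perfect cube.
  y = -3: RHS = -440 is not a perfect cube.
Continuing the search up to |y| = 30 finds no solutions either.
No (x, y) in the scanned range satisfies the equation.

No integer solutions with |y| ≤ 30.


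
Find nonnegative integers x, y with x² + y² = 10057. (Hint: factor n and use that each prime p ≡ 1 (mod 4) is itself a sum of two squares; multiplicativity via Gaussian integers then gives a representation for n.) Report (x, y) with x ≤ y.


Step 1: Factor n = 10057 = 89 · 113.
Step 2: Check the mod-4 condition on each prime factor: 89 ≡ 1 (mod 4), exponent 1; 113 ≡ 1 (mod 4), exponent 1.
All primes ≡ 3 (mod 4) appear to even exponent (or don't appear), so by the two-squares theorem n IS expressible as a sum of two squares.
Step 3: Build a representation. Here n = 89 · 113 is a product of primes ≡ 1 (mod 4). Each prime p ≡ 1 (mod 4) is itself a sum of two squares; find a² by testing p − a² for a perfect square:
  89: 89 − 1² = 88, 89 − 2² = 85, 89 − 3² = 80, 89 − 4² = 73, 89 − 5² = 64 = 8² ⇒ 89 = 5² + 8².
  113: 113 − 1² = 112, 113 − 2² = 109, 113 − 3² = 104, 113 − 4² = 97, 113 − 5² = 88, 113 − 6² = 77, 113 − 7² = 64 = 8² ⇒ 113 = 7² + 8².
  Combine using the Brahmagupta–Fibonacci identity (a² + b²)(c² + d²) = (ac − bd)² + (ad + bc)² = (ac + bd)² + (ad − bc)²:
  89 · 113 = 10057: from (5² + 8²)(7² + 8²), take (5·7 − 8·8, 5·8 + 8·7) = (35 − 64, 40 + 56) = (-29, 96); dropping signs (only squares matter) gives (29, 96); check 29² + 96² = 841 + 9216 = 10057 ✓.
Step 4: Order so x ≤ y and verify: 29² + 96² = 841 + 9216 = 10057 = n. ✓

n = 10057 = 29² + 96² (one valid representation with x ≤ y).


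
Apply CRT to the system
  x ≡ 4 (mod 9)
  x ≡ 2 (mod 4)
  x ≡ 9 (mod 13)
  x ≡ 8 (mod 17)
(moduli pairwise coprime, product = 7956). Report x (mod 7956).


Product of moduli M = 9 · 4 · 13 · 17 = 7956.
Merge one congruence at a time:
  Start: x ≡ 4 (mod 9).
  Combine with x ≡ 2 (mod 4); new modulus lcm = 36.
    Write x = 4 + 9·t and substitute into x ≡ 2 (mod 4): 9·t ≡ 2 − 4 = -2 (mod 4).
    Reduce coefficients mod 4: 1·t ≡ 2 (mod 4).
    So t ≡ 2 (mod 4).
    Then x = 4 + 9·2 = 22, valid modulo lcm(9, 4) = 36: x ≡ 22 (mod 36).
  Combine with x ≡ 9 (mod 13); new modulus lcm = 468.
    Write x = 22 + 36·t and substitute into x ≡ 9 (mod 13): 36·t ≡ 9 − 22 = -13 (mod 13).
    Reduce coefficients mod 13: 10·t ≡ 0 (mod 13).
    The inverse of 10 mod 13 is 4 (since 10·4 = 40 = 3·13 + 1), so t ≡ 4·0 = 0 ≡ 0 (mod 13).
    Then x = 22 + 36·0 = 22, valid modulo lcm(36, 13) = 468: x ≡ 22 (mod 468).
  Combine with x ≡ 8 (mod 17); new modulus lcm = 7956.
    Write x = 22 + 468·t and substitute into x ≡ 8 (mod 17): 468·t ≡ 8 − 22 = -14 (mod 17).
    Reduce coefficients mod 17: 9·t ≡ 3 (mod 17).
    The inverse of 9 mod 17 is 2 (since 9·2 = 18 = 1·17 + 1), so t ≡ 2·3 = 6 ≡ 6 (mod 17).
    Then x = 22 + 468·6 = 2830, valid modulo lcm(468, 17) = 7956: x ≡ 2830 (mod 7956).
Verify against each original: 2830 mod 9 = 4, 2830 mod 4 = 2, 2830 mod 13 = 9, 2830 mod 17 = 8.

x ≡ 2830 (mod 7956).


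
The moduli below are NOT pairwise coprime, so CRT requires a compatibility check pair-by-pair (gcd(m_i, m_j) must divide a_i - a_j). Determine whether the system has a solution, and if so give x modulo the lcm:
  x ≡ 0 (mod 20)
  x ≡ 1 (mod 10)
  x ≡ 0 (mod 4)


Moduli 20, 10, 4 are not pairwise coprime, so CRT works modulo lcm(m_i) when all pairwise compatibility conditions hold.
Pairwise compatibility: gcd(m_i, m_j) must divide a_i - a_j for every pair.
Merge one congruence at a time:
  Start: x ≡ 0 (mod 20).
  Combine with x ≡ 1 (mod 10): gcd(20, 10) = 10, and 1 - 0 = 1 is NOT divisible by 10.
    ⇒ system is inconsistent (no integer solution).

No solution (the system is inconsistent).


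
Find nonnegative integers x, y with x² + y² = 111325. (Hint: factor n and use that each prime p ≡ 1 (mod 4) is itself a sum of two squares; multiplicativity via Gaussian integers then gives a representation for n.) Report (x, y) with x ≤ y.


Step 1: Factor n = 111325 = 5^2 · 61 · 73.
Step 2: Check the mod-4 condition on each prime factor: 5 ≡ 1 (mod 4), exponent 2; 61 ≡ 1 (mod 4), exponent 1; 73 ≡ 1 (mod 4), exponent 1.
All primes ≡ 3 (mod 4) appear to even exponent (or don't appear), so by the two-squares theorem n IS expressible as a sum of two squares.
Step 3: Build a representation. Group n = k² · m with k = 5 and m = 61 · 73 = 4453 (a product of primes ≡ 1 (mod 4)); a representation of m scales to one of n via (k·x)² + (k·y)² = k²(x² + y²). Each prime p ≡ 1 (mod 4) is itself a sum of two squares; find a² by testing p − a² for a perfect square:
  61: 61 − 1² = 60, 61 − 2² = 57, 61 − 3² = 52, 61 − 4² = 45, 61 − 5² = 36 = 6² ⇒ 61 = 5² + 6².
  73: 73 − 1² = 72, 73 − 2² = 69, 73 − 3² = 64 = 8² ⇒ 73 = 3² + 8².
  Combine using the Brahmagupta–Fibonacci identity (a² + b²)(c² + d²) = (ac − bd)² + (ad + bc)² = (ac + bd)² + (ad − bc)²:
  61 · 73 = 4453: from (5² + 6²)(3² + 8²), take (5·3 − 6·8, 5·8 + 6·3) = (15 − 48, 40 + 18) = (-33, 58); dropping signs (only squares matter) gives (33, 58); check 33² + 58² = 1089 + 3364 = 4453 ✓.
  Scale by k = 5: (5·33, 5·58) = (165, 290).
Step 4: Order so x ≤ y and verify: 165² + 290² = 27225 + 84100 = 111325 = n. ✓

n = 111325 = 165² + 290² (one valid representation with x ≤ y).


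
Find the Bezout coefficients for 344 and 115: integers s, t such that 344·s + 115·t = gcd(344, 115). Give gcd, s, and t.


Euclidean algorithm on (344, 115) — divide until remainder is 0:
  344 = 2 · 115 + 114
  115 = 1 · 114 + 1
  114 = 114 · 1 + 0
gcd(344, 115) = 1.
Track Bezout coefficients alongside the remainders: start with r₀ = 344 = a·1 + b·0 (s = 1, t = 0) and r₁ = 115 = a·0 + b·1 (s = 0, t = 1); each new remainder r_{k+1} = r_{k-1} − q_k·r_k inherits s_{k+1} = s_{k-1} − q_k·s_k, t_{k+1} = t_{k-1} − q_k·t_k, so r_k = a·s_k + b·t_k at every step:
  q = 2: r = 114, s = 1 − 2·0 = 1, t = 0 − 2·1 = -2  (check: 344·1 + 115·(-2) = 114)
  q = 1: r = 1, s = 0 − 1·1 = -1, t = 1 − 1·(-2) = 3  (check: 344·(-1) + 115·3 = 1)
The row with r = 1 (the gcd) gives the Bezout coefficients s = -1, t = 3.
Result: 344 · (-1) + 115 · (3) = 1.

gcd(344, 115) = 1; s = -1, t = 3 (check: 344·(-1) + 115·3 = 1).


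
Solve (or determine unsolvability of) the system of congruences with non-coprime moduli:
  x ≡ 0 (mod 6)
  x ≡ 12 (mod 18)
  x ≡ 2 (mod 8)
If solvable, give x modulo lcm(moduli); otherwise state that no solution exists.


Moduli 6, 18, 8 are not pairwise coprime, so CRT works modulo lcm(m_i) when all pairwise compatibility conditions hold.
Pairwise compatibility: gcd(m_i, m_j) must divide a_i - a_j for every pair.
Merge one congruence at a time:
  Start: x ≡ 0 (mod 6).
  Combine with x ≡ 12 (mod 18): gcd(6, 18) = 6; 12 - 0 = 12, which IS divisible by 6, so compatible.
    Write x = 0 + 6·t and substitute into x ≡ 12 (mod 18): 6·t ≡ 12 − 0 = 12 (mod 18).
    Divide the congruence (and modulus) by g = 6: 1·t ≡ 2 (mod 3).
    So t ≡ 2 (mod 3).
    Then x = 0 + 6·2 = 12, valid modulo lcm(6, 18) = 18: x ≡ 12 (mod 18).
  Combine with x ≡ 2 (mod 8): gcd(18, 8) = 2; 2 - 12 = -10, which IS divisible by 2, so compatible.
    Write x = 12 + 18·t and substitute into x ≡ 2 (mod 8): 18·t ≡ 2 − 12 = -10 (mod 8).
    Divide the congruence (and modulus) by g = 2: 9·t ≡ -5 (mod 4).
    Reduce coefficients mod 4: 1·t ≡ 3 (mod 4).
    So t ≡ 3 (mod 4).
    Then x = 12 + 18·3 = 66, valid modulo lcm(18, 8) = 72: x ≡ 66 (mod 72).
Verify: 66 mod 6 = 0, 66 mod 18 = 12, 66 mod 8 = 2.

x ≡ 66 (mod 72).


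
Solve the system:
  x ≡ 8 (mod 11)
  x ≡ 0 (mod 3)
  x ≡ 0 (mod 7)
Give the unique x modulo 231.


Moduli 11, 3, 7 are pairwise coprime; by CRT there is a unique solution modulo M = 11 · 3 · 7 = 231.
Solve pairwise, accumulating the modulus:
  Start with x ≡ 8 (mod 11).
  Combine with x ≡ 0 (mod 3): since gcd(11, 3) = 1, we get a unique residue mod 33.
    Write x = 8 + 11·t and substitute into x ≡ 0 (mod 3): 11·t ≡ 0 − 8 = -8 (mod 3).
    Reduce coefficients mod 3: 2·t ≡ 1 (mod 3).
    The inverse of 2 mod 3 is 2 (since 2·2 = 4 = 1·3 + 1), so t ≡ 2·1 = 2 ≡ 2 (mod 3).
    Then x = 8 + 11·2 = 30, valid modulo lcm(11, 3) = 33: x ≡ 30 (mod 33).
  Combine with x ≡ 0 (mod 7): since gcd(33, 7) = 1, we get a unique residue mod 231.
    Write x = 30 + 33·t and substitute into x ≡ 0 (mod 7): 33·t ≡ 0 − 30 = -30 (mod 7).
    Reduce coefficients mod 7: 5·t ≡ 5 (mod 7).
    The inverse of 5 mod 7 is 3 (since 5·3 = 15 = 2·7 + 1), so t ≡ 3·5 = 15 ≡ 1 (mod 7).
    Then x = 30 + 33·1 = 63, valid modulo lcm(33, 7) = 231: x ≡ 63 (mod 231).
Verify: 63 mod 11 = 8 ✓, 63 mod 3 = 0 ✓, 63 mod 7 = 0 ✓.

x ≡ 63 (mod 231).
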